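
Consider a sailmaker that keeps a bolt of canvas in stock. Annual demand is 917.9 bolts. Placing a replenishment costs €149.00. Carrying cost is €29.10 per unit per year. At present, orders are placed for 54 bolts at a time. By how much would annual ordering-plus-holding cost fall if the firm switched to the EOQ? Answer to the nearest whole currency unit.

EOQ = √(2DS/H) = √(2 × 917.9 × 149 / 29.1) ≈ 96.95.
Cost at Q* = (D/Q*)S + (Q*/2)H = √(2DSH) ≈ €2,821.32.
Cost at Q = 54: (917.9/54)×149 + (54/2)×29.1 = €2,532.72 + €785.70 = €3,318.42.
Excess = €3,318.42 − €2,821.32 = €497.10.

Extra cost ≈ €497 per year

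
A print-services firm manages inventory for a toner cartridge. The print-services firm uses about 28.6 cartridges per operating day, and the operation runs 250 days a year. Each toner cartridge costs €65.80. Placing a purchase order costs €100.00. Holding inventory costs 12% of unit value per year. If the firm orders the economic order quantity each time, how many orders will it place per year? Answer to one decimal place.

Annual demand D = 28.6 × 250 = 7,150.
Holding cost H = 0.12 × €65.80 = €7.8960 per unit per year.
Q* = √(2DS/H) = √(2 × 7,150 × 100 / 7.896) ≈ 425.56.
Orders per year = D / Q* = 7,150 / 425.56 ≈ 16.801.

N ≈ 16.8 orders per year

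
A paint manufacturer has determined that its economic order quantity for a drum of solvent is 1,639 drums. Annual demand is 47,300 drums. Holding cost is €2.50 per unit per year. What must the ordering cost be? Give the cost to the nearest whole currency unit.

S ≈ €71

Squaring Q* = √(2DS/H) gives Q*² = 2DS/H.
From Q* = √(2DS/H): S = Q*²H / (2D) = 1,639² × 2.5 / (2 × 47,300) = 70.9916.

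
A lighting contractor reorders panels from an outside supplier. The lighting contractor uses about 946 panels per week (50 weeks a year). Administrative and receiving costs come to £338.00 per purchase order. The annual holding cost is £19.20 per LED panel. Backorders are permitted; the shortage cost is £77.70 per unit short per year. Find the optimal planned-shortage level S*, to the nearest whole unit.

S* ≈ 286 panels

Annual demand D = 946 × 50 = 47,300.
With planned backorders, Q* = √(2DS/H) · √((H+B)/B).
√(2DS/H) = √(2 × 47,300 × 338 / 19.2) = 1290.486.
√((H+B)/B) = √((19.2+77.7)/77.7) = 1.1167.
Q* ≈ 1441.135.
S* = Q* · H/(H+B) = 1441.135 × 19.2/96.9 ≈ 285.550.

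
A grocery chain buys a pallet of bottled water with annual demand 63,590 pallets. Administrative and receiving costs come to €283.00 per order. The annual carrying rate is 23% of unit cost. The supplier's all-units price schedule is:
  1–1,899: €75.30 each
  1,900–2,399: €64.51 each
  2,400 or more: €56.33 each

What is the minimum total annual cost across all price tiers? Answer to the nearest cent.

TC* ≈ €3,605,070.10

Holding cost per unit per year at price C is H = 0.23·C.
For each price level, check whether its EOQ is feasible; otherwise the best quantity at that price is the breakpoint.
EOQ at €75.30 = 1441.6 (feasible in tier 1): TC = 63,590×€75.30 + (63,590/1441.6)×283 + (1441.6/2)×0.23×€75.30 = €4,813,293.87.
EOQ at €64.51 = 1557.5 < 1900, so use break Q=1900: TC = 63,590×€64.51 + (63,590/1900.0)×283 + (1900.0/2)×0.23×€64.51 = €4,125,757.90.
EOQ at €56.33 = 1666.7 < 2400, so use break Q=2400: TC = 63,590×€56.33 + (63,590/2400.0)×283 + (2400.0/2)×0.23×€56.33 = €3,605,070.10.
Lowest total cost among the candidates is at Q = 2400.0.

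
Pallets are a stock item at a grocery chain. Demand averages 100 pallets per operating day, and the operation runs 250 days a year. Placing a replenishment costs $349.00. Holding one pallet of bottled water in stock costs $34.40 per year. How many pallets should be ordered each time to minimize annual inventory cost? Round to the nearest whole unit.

Annual demand D = 100 × 250 = 25,000.
EOQ = √(2DS / H) = √(2 × 25,000 × 349 / 34.4).
= √(17,450,000 / 34.4) = √507,267.4419 ≈ 712.227.

Q* ≈ 712 pallets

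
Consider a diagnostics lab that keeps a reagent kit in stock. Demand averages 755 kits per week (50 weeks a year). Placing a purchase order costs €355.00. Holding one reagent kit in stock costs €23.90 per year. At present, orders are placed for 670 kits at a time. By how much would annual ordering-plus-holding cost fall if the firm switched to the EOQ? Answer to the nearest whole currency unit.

Extra cost ≈ €2,699 per year

Annual demand D = 755 × 50 = 37,750.
EOQ = √(2DS/H) = √(2 × 37,750 × 355 / 23.9) ≈ 1058.98.
Cost at Q* = (D/Q*)S + (Q*/2)H = √(2DSH) ≈ €25,309.68.
Cost at Q = 670: (37,750/670)×355 + (670/2)×23.9 = €20,001.87 + €8,006.50 = €28,008.37.
Excess = €28,008.37 − €25,309.68 = €2,698.69.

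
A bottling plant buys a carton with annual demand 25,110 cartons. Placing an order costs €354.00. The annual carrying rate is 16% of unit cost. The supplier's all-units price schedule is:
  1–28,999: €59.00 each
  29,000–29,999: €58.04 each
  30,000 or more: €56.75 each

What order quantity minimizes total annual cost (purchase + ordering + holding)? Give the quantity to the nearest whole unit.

Holding cost per unit per year at price C is H = 0.16·C.
Candidates are each tier's EOQ (if it falls in that tier) and each price-break quantity.
EOQ at €59.00 = 1372.3 (feasible in tier 1): TC = 25,110×€59.00 + (25,110/1372.3)×354 + (1372.3/2)×0.16×€59.00 = €1,494,444.66.
EOQ at €58.04 = 1383.6 < 29000, so use break Q=29000: TC = 25,110×€58.04 + (25,110/29000.0)×354 + (29000.0/2)×0.16×€58.04 = €1,592,343.72.
EOQ at €56.75 = 1399.3 < 30000, so use break Q=30000: TC = 25,110×€56.75 + (25,110/30000.0)×354 + (30000.0/2)×0.16×€56.75 = €1,561,488.80.
Lowest total cost is €1,494,444.66 at Q = 1372.3.

Q* ≈ 1,372 cartons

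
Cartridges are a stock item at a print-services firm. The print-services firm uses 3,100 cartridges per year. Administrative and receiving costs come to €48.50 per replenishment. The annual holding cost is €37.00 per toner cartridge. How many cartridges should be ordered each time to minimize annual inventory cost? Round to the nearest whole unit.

EOQ = √(2DS / H) = √(2 × 3,100 × 48.5 / 37).
= √(300,700 / 37) = √8,127.027 ≈ 90.150.

Q* ≈ 90 cartridges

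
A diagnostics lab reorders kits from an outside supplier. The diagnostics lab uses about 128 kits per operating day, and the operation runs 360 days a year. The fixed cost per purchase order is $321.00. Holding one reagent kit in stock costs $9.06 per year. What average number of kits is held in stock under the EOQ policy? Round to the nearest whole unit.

Annual demand D = 128 × 360 = 46,080.
The optimal lot size = √(2DS/H) = √(2 × 46,080 × 321 / 9.06) ≈ 1807.01.
Average inventory = Q*/2 ≈ 1807.01 / 2 = 903.503.

Average inventory ≈ 904 kits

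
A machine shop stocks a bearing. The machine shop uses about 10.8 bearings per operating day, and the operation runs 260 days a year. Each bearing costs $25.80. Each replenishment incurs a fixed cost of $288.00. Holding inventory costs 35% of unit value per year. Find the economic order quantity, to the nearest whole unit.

Q* ≈ 423 bearings

Annual demand D = 10.8 × 260 = 2,808.
Holding cost H = 0.35 × $25.80 = $9.0300 per unit per year.
EOQ = √(2DS / H) = √(2 × 2,808 × 288 / 9.03).
= √(1,617,408 / 9.03) = √179,114.9502 ≈ 423.220.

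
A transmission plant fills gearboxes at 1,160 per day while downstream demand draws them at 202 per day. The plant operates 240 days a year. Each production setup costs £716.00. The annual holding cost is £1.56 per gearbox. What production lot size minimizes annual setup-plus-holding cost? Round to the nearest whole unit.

Q* ≈ 7,341 gearboxes

Annual demand D = 202 × 240 = 48,480.
Production build-up factor (1 − d/p) = 1 − 202/1,160 = 0.8259.
Q* = √(2DS / (H(1 − d/p))) = √(2 × 48,480 × 716 / (1.56 × 0.8259)).
= √(69,423,360 / 1.2883) ≈ 7340.688.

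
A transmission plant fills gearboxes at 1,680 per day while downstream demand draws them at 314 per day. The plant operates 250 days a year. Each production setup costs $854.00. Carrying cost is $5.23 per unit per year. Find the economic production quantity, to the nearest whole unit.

Q* ≈ 5,615 gearboxes

Annual demand D = 314 × 250 = 78,500.
Production build-up factor (1 − d/p) = 1 − 314/1,680 = 0.8131.
Q* = √(2DS / (H(1 − d/p))) = √(2 × 78,500 × 854 / (5.23 × 0.8131)).
= √(134,078,000 / 4.2525) ≈ 5615.096.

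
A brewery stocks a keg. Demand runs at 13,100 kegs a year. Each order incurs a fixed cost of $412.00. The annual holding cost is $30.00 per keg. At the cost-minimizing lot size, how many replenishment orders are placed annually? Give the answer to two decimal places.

EOQ = √(2DS/H) = √(2 × 13,100 × 412 / 30) ≈ 599.84.
Orders per year = D / Q* = 13,100 / 599.84 ≈ 21.839.

N ≈ 21.84 orders per year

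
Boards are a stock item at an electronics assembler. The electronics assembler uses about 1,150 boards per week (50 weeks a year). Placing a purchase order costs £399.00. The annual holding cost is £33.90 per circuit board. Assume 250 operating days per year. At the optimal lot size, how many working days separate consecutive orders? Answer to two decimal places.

T ≈ 5.06 days

Annual demand D = 1,150 × 50 = 57,500.
The optimal lot size = √(2DS/H) = √(2 × 57,500 × 399 / 33.9) ≈ 1163.42.
Cycle time = Q*/D × 250 = 1163.42 / 57,500 × 250 ≈ 5.058 days.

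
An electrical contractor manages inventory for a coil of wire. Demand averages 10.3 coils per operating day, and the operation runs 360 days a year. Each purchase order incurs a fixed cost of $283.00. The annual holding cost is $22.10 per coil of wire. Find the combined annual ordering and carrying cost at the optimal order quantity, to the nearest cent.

Annual demand D = 10.3 × 360 = 3,708.
The optimal lot size = √(2DS/H) = √(2 × 3,708 × 283 / 22.1) ≈ 308.16.
At the optimum the two cost components are equal, so total cost = 2·(Q*/2)H = Q*·H.
Minimum total = √(2DSH) = √(2 × 3,708 × 283 × 22.1) ≈ 6810.425.

TC* ≈ $6,810.43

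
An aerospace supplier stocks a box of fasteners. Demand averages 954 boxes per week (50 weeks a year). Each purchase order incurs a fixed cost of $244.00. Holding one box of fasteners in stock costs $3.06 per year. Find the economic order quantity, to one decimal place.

Q* ≈ 2,758.1 boxes

Annual demand D = 954 × 50 = 47,700.
EOQ = √(2DS / H) = √(2 × 47,700 × 244 / 3.06).
= √(23,277,600 / 3.06) = √7,607,058.8235 ≈ 2758.090.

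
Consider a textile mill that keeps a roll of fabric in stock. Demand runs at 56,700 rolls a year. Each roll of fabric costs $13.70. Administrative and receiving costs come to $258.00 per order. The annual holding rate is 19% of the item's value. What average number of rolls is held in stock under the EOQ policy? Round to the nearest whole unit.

Average inventory ≈ 1,676 rolls

Holding cost H = 0.19 × $13.70 = $2.6030 per unit per year.
Q* = √(2DS/H) = √(2 × 56,700 × 258 / 2.603) ≈ 3352.58.
Average inventory = Q*/2 ≈ 3352.58 / 2 = 1676.291.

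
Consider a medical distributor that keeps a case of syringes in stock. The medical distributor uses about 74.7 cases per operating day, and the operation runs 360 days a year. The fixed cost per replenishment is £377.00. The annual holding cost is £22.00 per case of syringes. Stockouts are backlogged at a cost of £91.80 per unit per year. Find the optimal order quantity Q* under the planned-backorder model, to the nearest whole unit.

Annual demand D = 74.7 × 360 = 26,892.
With planned backorders, Q* = √(2DS/H) · √((H+B)/B).
√(2DS/H) = √(2 × 26,892 × 377 / 22) = 960.032.
√((H+B)/B) = √((22+91.8)/91.8) = 1.1134.
Q* ≈ 1068.897.

Q* ≈ 1,069 cases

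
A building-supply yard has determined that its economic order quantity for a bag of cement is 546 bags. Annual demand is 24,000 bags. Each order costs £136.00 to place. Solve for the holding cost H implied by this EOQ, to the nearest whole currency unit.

H ≈ £22

Squaring Q* = √(2DS/H) gives Q*² = 2DS/H.
From Q* = √(2DS/H): H = 2DS / Q*² = 2 × 24,000 × 136 / 546² = 21.8975.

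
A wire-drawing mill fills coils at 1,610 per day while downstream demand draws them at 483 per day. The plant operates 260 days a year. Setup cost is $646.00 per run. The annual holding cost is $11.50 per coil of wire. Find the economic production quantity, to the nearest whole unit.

Q* ≈ 4,489 coils

Annual demand D = 483 × 260 = 125,580.
Production build-up factor (1 − d/p) = 1 − 483/1,610 = 0.7000.
Q* = √(2DS / (H(1 − d/p))) = √(2 × 125,580 × 646 / (11.5 × 0.7000)).
= √(162,249,360 / 8.05) ≈ 4489.454.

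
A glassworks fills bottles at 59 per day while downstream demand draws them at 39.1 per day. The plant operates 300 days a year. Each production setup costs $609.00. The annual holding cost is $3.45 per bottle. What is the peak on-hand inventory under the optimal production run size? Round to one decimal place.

I_max ≈ 1,181.9 bottles

Annual demand D = 39.1 × 300 = 11,730.
Production build-up factor (1 − d/p) = 1 − 39.1/59 = 0.3373.
Q* = √(2DS / (H(1 − d/p))) = √(2 × 11,730 × 609 / (3.45 × 0.3373)).
= √(14,287,140 / 1.1636) ≈ 3503.988.
Maximum inventory = Q*(1 − d/p) = 3503.988 × 0.3373 ≈ 1181.853.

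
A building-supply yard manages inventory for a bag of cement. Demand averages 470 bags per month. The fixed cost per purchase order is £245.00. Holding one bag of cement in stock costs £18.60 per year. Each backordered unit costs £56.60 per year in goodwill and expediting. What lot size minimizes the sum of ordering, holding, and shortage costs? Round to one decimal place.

Annual demand D = 470 × 12 = 5,640.
With planned backorders, Q* = √(2DS/H) · √((H+B)/B).
√(2DS/H) = √(2 × 5,640 × 245 / 18.6) = 385.462.
√((H+B)/B) = √((18.6+56.6)/56.6) = 1.1527.
Q* ≈ 444.306.

Q* ≈ 444.3 bags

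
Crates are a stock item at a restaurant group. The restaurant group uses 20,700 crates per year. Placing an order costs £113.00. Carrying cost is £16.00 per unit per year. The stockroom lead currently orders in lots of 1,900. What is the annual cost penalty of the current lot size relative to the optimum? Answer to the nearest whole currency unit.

EOQ = √(2DS/H) = √(2 × 20,700 × 113 / 16) ≈ 540.73.
Cost at Q* = (D/Q*)S + (Q*/2)H = √(2DSH) ≈ £8,651.66.
Cost at Q = 1,900: (20,700/1,900)×113 + (1,900/2)×16 = £1,231.11 + £15,200.00 = £16,431.11.
Excess = £16,431.11 − £8,651.66 = £7,779.45.

Extra cost ≈ £7,779 per year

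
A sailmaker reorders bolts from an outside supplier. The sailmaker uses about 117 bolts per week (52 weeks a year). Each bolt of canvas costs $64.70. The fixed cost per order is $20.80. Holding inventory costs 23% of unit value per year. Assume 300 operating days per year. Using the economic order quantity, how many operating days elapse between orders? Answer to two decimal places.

Annual demand D = 117 × 52 = 6,084.
Holding cost H = 0.23 × $64.70 = $14.8810 per unit per year.
EOQ = √(2DS/H) = √(2 × 6,084 × 20.8 / 14.881) ≈ 130.41.
Cycle time = Q*/D × 300 = 130.41 / 6,084 × 300 ≈ 6.431 days.

T ≈ 6.43 days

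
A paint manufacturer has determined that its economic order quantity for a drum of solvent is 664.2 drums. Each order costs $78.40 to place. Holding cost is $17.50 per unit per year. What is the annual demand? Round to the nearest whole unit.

D ≈ 49,237 drums per year

The basic EOQ model gives Q* = √(2DS/H); rearrange for the unknown.
From Q* = √(2DS/H): D = Q*²H / (2S) = 664.2² × 17.5 / (2 × 78.4) = 49236.790.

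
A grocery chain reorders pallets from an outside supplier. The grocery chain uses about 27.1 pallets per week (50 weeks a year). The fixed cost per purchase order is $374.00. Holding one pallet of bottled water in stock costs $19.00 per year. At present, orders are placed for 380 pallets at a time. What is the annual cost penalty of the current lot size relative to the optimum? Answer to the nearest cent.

Annual demand D = 27.1 × 50 = 1,355.
EOQ = √(2DS/H) = √(2 × 1,355 × 374 / 19) ≈ 230.96.
Cost at Q* = (D/Q*)S + (Q*/2)H = √(2DSH) ≈ $4,388.31.
Cost at Q = 380: (1,355/380)×374 + (380/2)×19 = $1,333.61 + $3,610.00 = $4,943.61.
Excess = $4,943.61 − $4,388.31 = $555.30.

Extra cost ≈ $555.30 per year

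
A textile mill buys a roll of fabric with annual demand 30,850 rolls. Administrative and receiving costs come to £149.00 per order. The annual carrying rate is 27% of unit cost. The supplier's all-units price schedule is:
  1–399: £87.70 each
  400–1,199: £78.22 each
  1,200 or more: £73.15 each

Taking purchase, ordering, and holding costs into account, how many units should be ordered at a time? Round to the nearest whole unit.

Q* ≈ 1,200 rolls

Holding cost per unit per year at price C is H = 0.27·C.
For each price level, check whether its EOQ is feasible; otherwise the best quantity at that price is the breakpoint.
Tier 1 (£87.70): EOQ = 623.1 exceeds tier's upper bound 399, so this tier is dominated.
EOQ at £78.22 = 659.8 (feasible in tier 2): TC = 30,850×£78.22 + (30,850/659.8)×149 + (659.8/2)×0.27×£78.22 = £2,427,021.02.
EOQ at £73.15 = 682.3 < 1200, so use break Q=1200: TC = 30,850×£73.15 + (30,850/1200.0)×149 + (1200.0/2)×0.27×£73.15 = £2,272,358.34.
Lowest total cost is £2,272,358.34 at Q = 1200.0.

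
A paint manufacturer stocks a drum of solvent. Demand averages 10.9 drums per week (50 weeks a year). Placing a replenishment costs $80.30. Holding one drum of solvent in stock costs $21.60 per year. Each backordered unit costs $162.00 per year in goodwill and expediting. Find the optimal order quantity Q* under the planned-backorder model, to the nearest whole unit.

Annual demand D = 10.9 × 50 = 545.
With planned backorders, Q* = √(2DS/H) · √((H+B)/B).
√(2DS/H) = √(2 × 545 × 80.3 / 21.6) = 63.657.
√((H+B)/B) = √((21.6+162)/162) = 1.0646.
Q* ≈ 67.768.

Q* ≈ 68 drums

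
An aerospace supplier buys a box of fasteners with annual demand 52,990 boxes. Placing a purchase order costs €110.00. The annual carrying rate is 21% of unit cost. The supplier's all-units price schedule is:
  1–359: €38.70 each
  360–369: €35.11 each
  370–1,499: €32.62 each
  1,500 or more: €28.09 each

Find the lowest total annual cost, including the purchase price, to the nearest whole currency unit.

Holding cost per unit per year at price C is H = 0.21·C.
Evaluate total cost at each tier's feasible EOQ or, if the EOQ is below the tier, at the tier's minimum quantity.
Tier 1 (€38.70): EOQ = 1197.7 exceeds tier's upper bound 359, so this tier is dominated.
Tier 2 (€35.11): EOQ = 1257.4 exceeds tier's upper bound 369, so this tier is dominated.
EOQ at €32.62 = 1304.5 (feasible in tier 3): TC = 52,990×€32.62 + (52,990/1304.5)×110 + (1304.5/2)×0.21×€32.62 = €1,737,470.14.
EOQ at €28.09 = 1405.8 < 1500, so use break Q=1500: TC = 52,990×€28.09 + (52,990/1500.0)×110 + (1500.0/2)×0.21×€28.09 = €1,496,799.21.
Lowest total cost among the candidates is at Q = 1500.0.

TC* ≈ €1,496,799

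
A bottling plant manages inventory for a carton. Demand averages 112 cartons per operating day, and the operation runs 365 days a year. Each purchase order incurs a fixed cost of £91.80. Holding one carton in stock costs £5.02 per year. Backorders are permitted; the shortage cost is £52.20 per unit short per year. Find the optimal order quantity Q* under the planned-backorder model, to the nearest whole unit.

Q* ≈ 1,280 cartons

Annual demand D = 112 × 365 = 40,880.
With planned backorders, Q* = √(2DS/H) · √((H+B)/B).
√(2DS/H) = √(2 × 40,880 × 91.8 / 5.02) = 1222.756.
√((H+B)/B) = √((5.02+52.2)/52.2) = 1.0470.
Q* ≈ 1280.202.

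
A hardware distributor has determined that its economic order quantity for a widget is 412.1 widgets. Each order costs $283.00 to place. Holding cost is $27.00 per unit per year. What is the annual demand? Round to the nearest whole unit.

The basic EOQ model gives Q* = √(2DS/H); rearrange for the unknown.
From Q* = √(2DS/H): D = Q*²H / (2S) = 412.1² × 27 / (2 × 283) = 8101.260.

D ≈ 8,101 widgets per year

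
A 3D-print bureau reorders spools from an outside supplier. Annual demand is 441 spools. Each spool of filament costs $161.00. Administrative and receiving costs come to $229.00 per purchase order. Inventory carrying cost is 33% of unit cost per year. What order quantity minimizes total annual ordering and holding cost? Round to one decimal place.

Holding cost H = 0.33 × $161.00 = $53.1300 per unit per year.
EOQ = √(2DS / H) = √(2 × 441 × 229 / 53.13).
= √(201,978 / 53.13) = √3,801.581 ≈ 61.657.

Q* ≈ 61.7 spools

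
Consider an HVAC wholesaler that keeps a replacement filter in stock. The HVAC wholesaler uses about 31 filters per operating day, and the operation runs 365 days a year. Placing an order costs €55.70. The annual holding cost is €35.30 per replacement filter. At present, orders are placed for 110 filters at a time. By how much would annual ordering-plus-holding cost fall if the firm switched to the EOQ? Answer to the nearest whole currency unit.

Annual demand D = 31 × 365 = 11,315.
EOQ = √(2DS/H) = √(2 × 11,315 × 55.7 / 35.3) ≈ 188.97.
Cost at Q* = (D/Q*)S + (Q*/2)H = √(2DSH) ≈ €6,670.48.
Cost at Q = 110: (11,315/110)×55.7 + (110/2)×35.3 = €5,729.50 + €1,941.50 = €7,671.00.
Excess = €7,671.00 − €6,670.48 = €1,000.52.

Extra cost ≈ €1,001 per year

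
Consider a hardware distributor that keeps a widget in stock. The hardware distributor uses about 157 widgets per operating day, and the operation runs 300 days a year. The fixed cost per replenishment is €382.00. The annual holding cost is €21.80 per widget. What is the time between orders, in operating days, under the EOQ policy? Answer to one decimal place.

T ≈ 8.2 days

Annual demand D = 157 × 300 = 47,100.
The optimal lot size = √(2DS/H) = √(2 × 47,100 × 382 / 21.8) ≈ 1284.78.
Cycle time = Q*/D × 300 = 1284.78 / 47,100 × 300 ≈ 8.183 days.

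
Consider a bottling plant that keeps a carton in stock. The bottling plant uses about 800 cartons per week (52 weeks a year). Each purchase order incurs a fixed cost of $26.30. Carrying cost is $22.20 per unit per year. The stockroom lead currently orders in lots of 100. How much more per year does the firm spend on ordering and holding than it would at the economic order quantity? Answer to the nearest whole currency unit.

Extra cost ≈ $5,081 per year

Annual demand D = 800 × 52 = 41,600.
EOQ = √(2DS/H) = √(2 × 41,600 × 26.3 / 22.2) ≈ 313.95.
Cost at Q* = (D/Q*)S + (Q*/2)H = √(2DSH) ≈ $6,969.73.
Cost at Q = 100: (41,600/100)×26.3 + (100/2)×22.2 = $10,940.80 + $1,110.00 = $12,050.80.
Excess = $12,050.80 − $6,969.73 = $5,081.07.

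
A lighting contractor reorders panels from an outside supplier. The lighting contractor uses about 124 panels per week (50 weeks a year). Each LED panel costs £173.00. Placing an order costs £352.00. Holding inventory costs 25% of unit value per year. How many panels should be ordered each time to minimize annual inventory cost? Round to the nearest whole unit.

Q* ≈ 318 panels

Annual demand D = 124 × 50 = 6,200.
Holding cost H = 0.25 × £173.00 = £43.2500 per unit per year.
EOQ = √(2DS / H) = √(2 × 6,200 × 352 / 43.25).
= √(4,364,800 / 43.25) = √100,920.2312 ≈ 317.679.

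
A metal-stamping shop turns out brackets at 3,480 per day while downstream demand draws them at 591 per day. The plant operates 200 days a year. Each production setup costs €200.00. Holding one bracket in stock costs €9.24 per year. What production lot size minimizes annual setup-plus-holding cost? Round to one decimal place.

Q* ≈ 2,482.7 brackets

Annual demand D = 591 × 200 = 118,200.
Production build-up factor (1 − d/p) = 1 − 591/3,480 = 0.8302.
Q* = √(2DS / (H(1 − d/p))) = √(2 × 118,200 × 200 / (9.24 × 0.8302)).
= √(47,280,000 / 7.6708) ≈ 2482.668.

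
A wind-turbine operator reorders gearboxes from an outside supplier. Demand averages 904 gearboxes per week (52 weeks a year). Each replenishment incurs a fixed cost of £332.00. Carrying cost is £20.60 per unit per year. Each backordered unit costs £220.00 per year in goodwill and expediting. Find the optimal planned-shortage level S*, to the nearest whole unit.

Annual demand D = 904 × 52 = 47,008.
With planned backorders, Q* = √(2DS/H) · √((H+B)/B).
√(2DS/H) = √(2 × 47,008 × 332 / 20.6) = 1230.938.
√((H+B)/B) = √((20.6+220)/220) = 1.0458.
Q* ≈ 1287.279.
S* = Q* · H/(H+B) = 1287.279 × 20.6/240.6 ≈ 110.216.

S* ≈ 110 gearboxes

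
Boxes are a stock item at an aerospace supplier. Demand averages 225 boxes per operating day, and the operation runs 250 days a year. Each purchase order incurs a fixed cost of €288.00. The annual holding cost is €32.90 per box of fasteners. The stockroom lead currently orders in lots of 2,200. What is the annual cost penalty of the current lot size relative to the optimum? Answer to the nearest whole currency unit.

Extra cost ≈ €10,905 per year

Annual demand D = 225 × 250 = 56,250.
EOQ = √(2DS/H) = √(2 × 56,250 × 288 / 32.9) ≈ 992.37.
Cost at Q* = (D/Q*)S + (Q*/2)H = √(2DSH) ≈ €32,649.04.
Cost at Q = 2,200: (56,250/2,200)×288 + (2,200/2)×32.9 = €7,363.64 + €36,190.00 = €43,553.64.
Excess = €43,553.64 − €32,649.04 = €10,904.59.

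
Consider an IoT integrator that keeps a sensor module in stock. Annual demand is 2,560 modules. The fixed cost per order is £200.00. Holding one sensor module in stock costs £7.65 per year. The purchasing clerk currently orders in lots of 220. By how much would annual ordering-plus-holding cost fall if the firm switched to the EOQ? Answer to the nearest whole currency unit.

EOQ = √(2DS/H) = √(2 × 2,560 × 200 / 7.65) ≈ 365.86.
Cost at Q* = (D/Q*)S + (Q*/2)H = √(2DSH) ≈ £2,798.86.
Cost at Q = 220: (2,560/220)×200 + (220/2)×7.65 = £2,327.27 + £841.50 = £3,168.77.
Excess = £3,168.77 − £2,798.86 = £369.92.

Extra cost ≈ £370 per year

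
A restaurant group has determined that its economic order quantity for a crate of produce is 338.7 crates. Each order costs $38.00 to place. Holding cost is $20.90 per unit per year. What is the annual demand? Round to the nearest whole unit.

D ≈ 31,547 crates per year

The basic EOQ model gives Q* = √(2DS/H); rearrange for the unknown.
From Q* = √(2DS/H): D = Q*²H / (2S) = 338.7² × 20.9 / (2 × 38) = 31547.365.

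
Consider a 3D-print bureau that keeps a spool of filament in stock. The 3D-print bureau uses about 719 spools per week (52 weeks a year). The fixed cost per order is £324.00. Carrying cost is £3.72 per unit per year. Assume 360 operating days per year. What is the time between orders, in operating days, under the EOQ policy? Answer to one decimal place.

T ≈ 24.6 days

Annual demand D = 719 × 52 = 37,388.
EOQ = √(2DS/H) = √(2 × 37,388 × 324 / 3.72) ≈ 2552.01.
Cycle time = Q*/D × 360 = 2552.01 / 37,388 × 360 ≈ 24.573 days.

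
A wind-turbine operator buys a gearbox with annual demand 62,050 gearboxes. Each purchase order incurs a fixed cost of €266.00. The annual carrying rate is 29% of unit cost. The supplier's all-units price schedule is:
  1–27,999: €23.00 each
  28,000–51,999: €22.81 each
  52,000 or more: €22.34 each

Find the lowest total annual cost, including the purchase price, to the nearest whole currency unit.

TC* ≈ €1,441,988

Holding cost per unit per year at price C is H = 0.29·C.
Evaluate total cost at each tier's feasible EOQ or, if the EOQ is below the tier, at the tier's minimum quantity.
EOQ at €23.00 = 2224.7 (feasible in tier 1): TC = 62,050×€23.00 + (62,050/2224.7)×266 + (2224.7/2)×0.29×€23.00 = €1,441,988.49.
EOQ at €22.81 = 2233.9 < 28000, so use break Q=28000: TC = 62,050×€22.81 + (62,050/28000.0)×266 + (28000.0/2)×0.29×€22.81 = €1,508,558.58.
EOQ at €22.34 = 2257.3 < 52000, so use break Q=52000: TC = 62,050×€22.34 + (62,050/52000.0)×266 + (52000.0/2)×0.29×€22.34 = €1,554,958.01.
Lowest total cost among the candidates is at Q = 2224.7.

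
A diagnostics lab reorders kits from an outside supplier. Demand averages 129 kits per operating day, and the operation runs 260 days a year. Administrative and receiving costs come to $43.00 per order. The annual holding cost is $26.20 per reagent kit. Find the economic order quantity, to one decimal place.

Q* ≈ 331.8 kits

Annual demand D = 129 × 260 = 33,540.
EOQ = √(2DS / H) = √(2 × 33,540 × 43 / 26.2).
= √(2,884,440 / 26.2) = √110,093.1298 ≈ 331.803.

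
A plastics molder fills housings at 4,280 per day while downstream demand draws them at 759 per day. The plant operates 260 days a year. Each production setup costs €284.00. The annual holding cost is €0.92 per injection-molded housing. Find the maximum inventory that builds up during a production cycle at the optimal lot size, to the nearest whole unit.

I_max ≈ 10,011 housings

Annual demand D = 759 × 260 = 197,340.
Production build-up factor (1 − d/p) = 1 − 759/4,280 = 0.8227.
Q* = √(2DS / (H(1 − d/p))) = √(2 × 197,340 × 284 / (0.92 × 0.8227)).
= √(112,089,120 / 0.7569) ≈ 12169.611.
Maximum inventory = Q*(1 − d/p) = 12169.611 × 0.8227 ≈ 10011.495.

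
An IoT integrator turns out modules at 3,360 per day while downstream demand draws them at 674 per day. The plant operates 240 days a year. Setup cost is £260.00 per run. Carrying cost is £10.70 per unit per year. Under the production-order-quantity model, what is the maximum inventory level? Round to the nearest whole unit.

I_max ≈ 2,507 modules

Annual demand D = 674 × 240 = 161,760.
Production build-up factor (1 − d/p) = 1 − 674/3,360 = 0.7994.
Q* = √(2DS / (H(1 − d/p))) = √(2 × 161,760 × 260 / (10.7 × 0.7994)).
= √(84,115,200 / 8.5536) ≈ 3135.898.
Maximum inventory = Q*(1 − d/p) = 3135.898 × 0.7994 ≈ 2506.852.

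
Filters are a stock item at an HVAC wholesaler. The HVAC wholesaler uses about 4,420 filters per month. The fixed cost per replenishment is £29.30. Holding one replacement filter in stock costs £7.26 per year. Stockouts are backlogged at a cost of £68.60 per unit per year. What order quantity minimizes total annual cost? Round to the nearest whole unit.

Q* ≈ 688 filters

Annual demand D = 4,420 × 12 = 53,040.
With planned backorders, Q* = √(2DS/H) · √((H+B)/B).
√(2DS/H) = √(2 × 53,040 × 29.3 / 7.26) = 654.308.
√((H+B)/B) = √((7.26+68.6)/68.6) = 1.0516.
Q* ≈ 688.060.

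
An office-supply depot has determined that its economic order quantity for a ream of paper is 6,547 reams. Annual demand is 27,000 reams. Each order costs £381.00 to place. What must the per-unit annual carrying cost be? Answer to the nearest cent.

H ≈ £0.48

Invert the EOQ relation Q*² = 2DS/H.
From Q* = √(2DS/H): H = 2DS / Q*² = 2 × 27,000 × 381 / 6,547² = 0.4800.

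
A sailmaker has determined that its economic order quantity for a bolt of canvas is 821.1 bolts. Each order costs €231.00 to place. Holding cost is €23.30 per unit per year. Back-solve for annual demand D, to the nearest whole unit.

D ≈ 34,002 bolts per year

Squaring Q* = √(2DS/H) gives Q*² = 2DS/H.
From Q* = √(2DS/H): D = Q*²H / (2S) = 821.1² × 23.3 / (2 × 231) = 34002.124.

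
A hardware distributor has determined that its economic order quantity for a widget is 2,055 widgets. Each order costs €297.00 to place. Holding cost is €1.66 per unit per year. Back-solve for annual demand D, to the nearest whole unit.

Squaring Q* = √(2DS/H) gives Q*² = 2DS/H.
From Q* = √(2DS/H): D = Q*²H / (2S) = 2,055² × 1.66 / (2 × 297) = 11801.720.

D ≈ 11,802 widgets per year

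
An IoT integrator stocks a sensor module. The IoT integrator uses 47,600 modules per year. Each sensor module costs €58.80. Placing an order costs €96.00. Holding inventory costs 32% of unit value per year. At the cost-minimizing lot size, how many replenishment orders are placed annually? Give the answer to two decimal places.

Holding cost H = 0.32 × €58.80 = €18.8160 per unit per year.
Q* = √(2DS/H) = √(2 × 47,600 × 96 / 18.816) ≈ 696.93.
Orders per year = D / Q* = 47,600 / 696.93 ≈ 68.299.

N ≈ 68.30 orders per year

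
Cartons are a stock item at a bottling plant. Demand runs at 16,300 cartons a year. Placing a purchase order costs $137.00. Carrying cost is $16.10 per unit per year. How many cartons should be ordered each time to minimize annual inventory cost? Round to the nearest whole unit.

EOQ = √(2DS / H) = √(2 × 16,300 × 137 / 16.1).
= √(4,466,200 / 16.1) = √277,403.7267 ≈ 526.691.

Q* ≈ 527 cartons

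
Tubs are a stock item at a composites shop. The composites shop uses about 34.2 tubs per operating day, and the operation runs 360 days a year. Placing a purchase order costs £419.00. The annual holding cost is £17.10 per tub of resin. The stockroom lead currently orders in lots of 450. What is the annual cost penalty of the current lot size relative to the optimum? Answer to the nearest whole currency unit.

Annual demand D = 34.2 × 360 = 12,312.
EOQ = √(2DS/H) = √(2 × 12,312 × 419 / 17.1) ≈ 776.76.
Cost at Q* = (D/Q*)S + (Q*/2)H = √(2DSH) ≈ £13,282.64.
Cost at Q = 450: (12,312/450)×419 + (450/2)×17.1 = £11,463.84 + £3,847.50 = £15,311.34.
Excess = £15,311.34 − £13,282.64 = £2,028.70.

Extra cost ≈ £2,029 per year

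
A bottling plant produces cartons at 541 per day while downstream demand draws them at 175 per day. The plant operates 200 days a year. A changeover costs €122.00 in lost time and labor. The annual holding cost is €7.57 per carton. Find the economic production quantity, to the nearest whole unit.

Annual demand D = 175 × 200 = 35,000.
Production build-up factor (1 − d/p) = 1 − 175/541 = 0.6765.
Q* = √(2DS / (H(1 − d/p))) = √(2 × 35,000 × 122 / (7.57 × 0.6765)).
= √(8,540,000 / 5.1213) ≈ 1291.335.

Q* ≈ 1,291 cartons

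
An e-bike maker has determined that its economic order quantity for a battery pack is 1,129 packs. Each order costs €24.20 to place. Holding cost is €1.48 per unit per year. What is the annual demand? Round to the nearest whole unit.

D ≈ 38,977 packs per year

Squaring Q* = √(2DS/H) gives Q*² = 2DS/H.
From Q* = √(2DS/H): D = Q*²H / (2S) = 1,129² × 1.48 / (2 × 24.2) = 38976.626.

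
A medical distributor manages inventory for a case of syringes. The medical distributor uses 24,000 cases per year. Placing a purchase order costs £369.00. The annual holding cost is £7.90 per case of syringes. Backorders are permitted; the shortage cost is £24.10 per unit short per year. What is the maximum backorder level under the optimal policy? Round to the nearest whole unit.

With planned backorders, Q* = √(2DS/H) · √((H+B)/B).
√(2DS/H) = √(2 × 24,000 × 369 / 7.9) = 1497.339.
√((H+B)/B) = √((7.9+24.1)/24.1) = 1.1523.
Q* ≈ 1725.388.
S* = Q* · H/(H+B) = 1725.388 × 7.9/32 ≈ 425.955.

S* ≈ 426 cases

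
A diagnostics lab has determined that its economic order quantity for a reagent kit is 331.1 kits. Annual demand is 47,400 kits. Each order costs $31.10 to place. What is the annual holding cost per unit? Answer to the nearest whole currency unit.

Squaring Q* = √(2DS/H) gives Q*² = 2DS/H.
From Q* = √(2DS/H): H = 2DS / Q*² = 2 × 47,400 × 31.1 / 331.1² = 26.8937.

H ≈ $27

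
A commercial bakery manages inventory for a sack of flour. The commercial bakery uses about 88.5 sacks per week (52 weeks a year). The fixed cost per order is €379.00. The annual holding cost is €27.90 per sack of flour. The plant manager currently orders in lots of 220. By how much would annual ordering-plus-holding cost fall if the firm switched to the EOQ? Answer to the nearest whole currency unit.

Annual demand D = 88.5 × 52 = 4,602.
EOQ = √(2DS/H) = √(2 × 4,602 × 379 / 27.9) ≈ 353.59.
Cost at Q* = (D/Q*)S + (Q*/2)H = √(2DSH) ≈ €9,865.29.
Cost at Q = 220: (4,602/220)×379 + (220/2)×27.9 = €7,927.99 + €3,069.00 = €10,996.99.
Excess = €10,996.99 − €9,865.29 = €1,131.70.

Extra cost ≈ €1,132 per year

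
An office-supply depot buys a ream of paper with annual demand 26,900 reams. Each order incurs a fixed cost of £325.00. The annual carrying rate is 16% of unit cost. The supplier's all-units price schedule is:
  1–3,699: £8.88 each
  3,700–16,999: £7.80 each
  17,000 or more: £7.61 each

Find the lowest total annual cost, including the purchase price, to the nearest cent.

TC* ≈ £214,491.33

Holding cost per unit per year at price C is H = 0.16·C.
Evaluate total cost at each tier's feasible EOQ or, if the EOQ is below the tier, at the tier's minimum quantity.
EOQ at £8.88 = 3508.1 (feasible in tier 1): TC = 26,900×£8.88 + (26,900/3508.1)×325 + (3508.1/2)×0.16×£8.88 = £243,856.24.
EOQ at £7.80 = 3743.0 (feasible in tier 2): TC = 26,900×£7.80 + (26,900/3743.0)×325 + (3743.0/2)×0.16×£7.80 = £214,491.33.
EOQ at £7.61 = 3789.5 < 17000, so use break Q=17000: TC = 26,900×£7.61 + (26,900/17000.0)×325 + (17000.0/2)×0.16×£7.61 = £215,572.86.
Lowest total cost among the candidates is at Q = 3743.0.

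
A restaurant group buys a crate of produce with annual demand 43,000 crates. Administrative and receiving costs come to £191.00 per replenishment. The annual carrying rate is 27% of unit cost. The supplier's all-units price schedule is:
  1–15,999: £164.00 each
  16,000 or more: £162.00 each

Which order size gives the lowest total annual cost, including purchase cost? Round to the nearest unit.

Q* ≈ 609 crates

Holding cost per unit per year at price C is H = 0.27·C.
Candidates are each tier's EOQ (if it falls in that tier) and each price-break quantity.
EOQ at £164.00 = 609.1 (feasible in tier 1): TC = 43,000×£164.00 + (43,000/609.1)×191 + (609.1/2)×0.27×£164.00 = £7,078,969.30.
EOQ at £162.00 = 612.8 < 16000, so use break Q=16000: TC = 43,000×£162.00 + (43,000/16000.0)×191 + (16000.0/2)×0.27×£162.00 = £7,316,433.31.
Lowest total cost is £7,078,969.30 at Q = 609.1.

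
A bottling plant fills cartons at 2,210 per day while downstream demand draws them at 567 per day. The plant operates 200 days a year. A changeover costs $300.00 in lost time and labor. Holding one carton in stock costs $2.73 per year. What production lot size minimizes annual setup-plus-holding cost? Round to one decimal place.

Q* ≈ 5,790.0 cartons

Annual demand D = 567 × 200 = 113,400.
Production build-up factor (1 − d/p) = 1 − 567/2,210 = 0.7434.
Q* = √(2DS / (H(1 − d/p))) = √(2 × 113,400 × 300 / (2.73 × 0.7434)).
= √(68,040,000 / 2.0296) ≈ 5789.995.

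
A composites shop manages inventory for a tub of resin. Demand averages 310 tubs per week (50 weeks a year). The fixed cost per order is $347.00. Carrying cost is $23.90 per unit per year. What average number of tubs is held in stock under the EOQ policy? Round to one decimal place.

Annual demand D = 310 × 50 = 15,500.
Q* = √(2DS/H) = √(2 × 15,500 × 347 / 23.9) ≈ 670.88.
Average inventory = Q*/2 ≈ 670.88 / 2 = 335.441.

Average inventory ≈ 335.4 tubs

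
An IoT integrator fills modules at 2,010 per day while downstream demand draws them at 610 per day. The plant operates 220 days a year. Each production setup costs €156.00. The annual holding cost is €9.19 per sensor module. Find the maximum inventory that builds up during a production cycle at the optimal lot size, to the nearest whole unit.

Annual demand D = 610 × 220 = 134,200.
Production build-up factor (1 − d/p) = 1 − 610/2,010 = 0.6965.
Q* = √(2DS / (H(1 − d/p))) = √(2 × 134,200 × 156 / (9.19 × 0.6965)).
= √(41,870,400 / 6.401) ≈ 2557.583.
Maximum inventory = Q*(1 − d/p) = 2557.583 × 0.6965 ≈ 1781.401.

I_max ≈ 1,781 modules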